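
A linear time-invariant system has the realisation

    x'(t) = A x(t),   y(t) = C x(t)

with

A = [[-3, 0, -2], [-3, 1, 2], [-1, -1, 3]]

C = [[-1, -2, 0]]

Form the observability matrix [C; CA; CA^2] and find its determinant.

-636

CA = [[9, -2, -2]]
CA^2 = [[-19, 0, -28]]
Observability matrix O = [C; CA; CA^2] = [[-1, -2, 0], [9, -2, -2], [-19, 0, -28]]
Expanding along the first row, det(O) = (-1)·((-2)·(-28) - (-2)·0) - (-2)·(9·(-28) - (-2)·(-19)) + 0·(9·0 - (-2)·(-19)) = (-1)·56 - (-2)·(-290) + 0·(-38) = -636
Since det(O) ≠ 0, rank(O) = 3 and the system is completely observable.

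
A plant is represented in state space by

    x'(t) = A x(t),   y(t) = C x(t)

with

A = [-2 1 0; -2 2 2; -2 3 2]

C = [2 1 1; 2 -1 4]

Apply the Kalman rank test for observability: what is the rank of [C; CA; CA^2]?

3

CA = [[-8, 7, 4], [-10, 12, 6]]
CA^2 = [[-6, 18, 22], [-16, 32, 36]]
Observability matrix O = [C; CA; CA^2] = [[2, 1, 1], [2, -1, 4], [-8, 7, 4], [-10, 12, 6], [-6, 18, 22], [-16, 32, 36]]
Take the 3×3 submatrix of O formed by rows 1, 2, 3: [[2, 1, 1], [2, -1, 4], [-8, 7, 4]]. Its determinant is 2·((-1)·4 - 4·7) - 1·(2·4 - 4·(-8)) + 1·(2·7 - (-1)·(-8)) = 2·(-32) - 1·40 + 1·6 = -98 ≠ 0.
So rank(O) ≥ 3; since O has 3 columns, rank(O) = 3.
rank(O) = 3 = n, so the pair (A, C) is completely observable.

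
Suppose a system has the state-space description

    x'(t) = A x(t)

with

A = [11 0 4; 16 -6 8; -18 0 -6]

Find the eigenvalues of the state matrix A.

-6, 2, 3

det(sI - A) = s^3 - (tr A)s^2 + (M11 + M22 + M33)s - det A, where Mii is the 2×2 principal minor of A obtained by deleting row i and column i.
tr A = 11 + (-6) + (-6) = -1; M11 = (-6)·(-6) - 8·0 = 36 - 0 = 36; M22 = 11·(-6) - 4·(-18) = -66 - (-72) = 6; M33 = 11·(-6) - 0·16 = -66 - 0 = -66; sum of minors = -24.
det A = 11·((-6)·(-6) - 8·0) - 0·(16·(-6) - 8·(-18)) + 4·(16·0 - (-6)·(-18)) = 11·36 - 0·48 + 4·(-108) = -36.
So p(s) = det(sI - A) = s^3 + s^2 - 24s + 36.
Rational-root test: any integer root divides 36. Testing small divisors, s = 2 works: p(2) = 8 + 4 + (-48) + 36 = 0, so (s - 2) is a factor.
Dividing, p(s) = (s - 2)(s^2 + 3s - 18).
Factor s^2 + 3s - 18: two numbers with sum -3 and product -18 are 3 and -6, so s^2 + 3s - 18 = (s - 3)(s + 6).
Hence p(s) = (s - 3) (s - 2) (s + 6), with roots -6, 2, 3.
At least one eigenvalue has non-negative real part, so the system is not asymptotically stable.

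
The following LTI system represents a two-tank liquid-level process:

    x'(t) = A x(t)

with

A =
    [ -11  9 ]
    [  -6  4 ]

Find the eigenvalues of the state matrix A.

-5, -2

det(sI - A) = s^2 - (tr A)s + det A, with tr A = (-11) + 4 = -7 and det A = (-11)·4 - 9·(-6) = -44 - (-54) = 10.
So p(s) = det(sI - A) = s^2 + 7s + 10.
Factor s^2 + 7s + 10: two numbers with sum -7 and product 10 are -2 and -5, so s^2 + 7s + 10 = (s + 2)(s + 5).
Hence p(s) = (s + 2) (s + 5), with roots -5, -2.
All eigenvalues have negative real part, so the system is asymptotically stable.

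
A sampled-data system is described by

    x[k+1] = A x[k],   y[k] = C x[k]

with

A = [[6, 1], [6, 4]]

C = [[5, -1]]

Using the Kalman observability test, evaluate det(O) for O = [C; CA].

CA = [[24, 1]]
Observability matrix O = [C; CA] = [[5, -1], [24, 1]]
det(O) = 5·1 - (-1)·24 = 5 - (-24) = 29
Since det(O) ≠ 0, rank(O) = 2 and the system is completely observable.

29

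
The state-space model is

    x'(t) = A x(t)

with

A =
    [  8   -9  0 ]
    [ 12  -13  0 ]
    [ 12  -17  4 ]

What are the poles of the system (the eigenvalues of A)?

det(sI - A) = s^3 - (tr A)s^2 + (M11 + M22 + M33)s - det A, where Mii is the 2×2 principal minor of A obtained by deleting row i and column i.
tr A = 8 + (-13) + 4 = -1; M11 = (-13)·4 - 0·(-17) = -52 - 0 = -52; M22 = 8·4 - 0·12 = 32 - 0 = 32; M33 = 8·(-13) - (-9)·12 = -104 - (-108) = 4; sum of minors = -16.
det A = 8·((-13)·4 - 0·(-17)) - (-9)·(12·4 - 0·12) + 0·(12·(-17) - (-13)·12) = 8·(-52) - (-9)·48 + 0·(-48) = 16.
So p(s) = det(sI - A) = s^3 + s^2 - 16s - 16.
Rational-root test: any integer root divides -16. Testing small divisors, s = -1 works: p(-1) = -1 + 1 + 16 + (-16) = 0, so (s + 1) is a factor.
Dividing, p(s) = (s + 1)(s^2 - 16).
Factor s^2 - 16: two numbers with sum 0 and product -16 are 4 and -4, so s^2 - 16 = (s - 4)(s + 4).
Hence p(s) = (s - 4) (s + 1) (s + 4), with roots -4, -1, 4.
At least one eigenvalue has non-negative real part, so the system is not asymptotically stable.

-4, -1, 4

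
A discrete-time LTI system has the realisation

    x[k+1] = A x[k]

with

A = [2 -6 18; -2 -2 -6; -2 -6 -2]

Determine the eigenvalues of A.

-4, -2, 4

det(zI - A) = z^3 - (tr A)z^2 + (M11 + M22 + M33)z - det A, where Mii is the 2×2 principal minor of A obtained by deleting row i and column i.
tr A = 2 + (-2) + (-2) = -2; M11 = (-2)·(-2) - (-6)·(-6) = 4 - 36 = -32; M22 = 2·(-2) - 18·(-2) = -4 - (-36) = 32; M33 = 2·(-2) - (-6)·(-2) = -4 - 12 = -16; sum of minors = -16.
det A = 2·((-2)·(-2) - (-6)·(-6)) - (-6)·((-2)·(-2) - (-6)·(-2)) + 18·((-2)·(-6) - (-2)·(-2)) = 2·(-32) - (-6)·(-8) + 18·8 = 32.
So p(z) = det(zI - A) = z^3 + 2z^2 - 16z - 32.
Rational-root test: any integer root divides -32. Testing small divisors, z = -2 works: p(-2) = -8 + 8 + 32 + (-32) = 0, so (z + 2) is a factor.
Dividing, p(z) = (z + 2)(z^2 - 16).
Factor z^2 - 16: two numbers with sum 0 and product -16 are 4 and -4, so z^2 - 16 = (z - 4)(z + 4).
Hence p(z) = (z - 4) (z + 2) (z + 4), with roots -4, -2, 4.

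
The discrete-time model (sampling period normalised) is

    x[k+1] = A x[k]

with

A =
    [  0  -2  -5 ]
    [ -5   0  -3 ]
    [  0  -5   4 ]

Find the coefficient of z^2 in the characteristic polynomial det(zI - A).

-4

Expand det(zI - A) for the 3×3 matrix.
p(z) = z^3 - 4z^2 - 25z + 165.
(Check: constant term = det(-A) = (-1)^3 det A = 165; coefficient of z^2 = -tr A = -4.)
The coefficient of z^2 is -4.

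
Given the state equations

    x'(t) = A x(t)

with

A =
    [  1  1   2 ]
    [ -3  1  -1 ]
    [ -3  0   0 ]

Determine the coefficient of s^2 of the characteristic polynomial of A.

Expand det(sI - A) for the 3×3 matrix.
p(s) = s^3 - 2s^2 + 10s - 9.
(Check: constant term = det(-A) = (-1)^3 det A = -9; coefficient of s^2 = -tr A = -2.)
The coefficient of s^2 is -2.

-2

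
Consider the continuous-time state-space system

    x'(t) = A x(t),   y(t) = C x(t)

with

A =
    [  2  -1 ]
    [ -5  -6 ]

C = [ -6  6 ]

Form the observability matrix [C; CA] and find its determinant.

432

CA = [[-42, -30]]
Observability matrix O = [C; CA] = [[-6, 6], [-42, -30]]
det(O) = (-6)·(-30) - 6·(-42) = 180 - (-252) = 432
Since det(O) ≠ 0, rank(O) = 2 and the system is completely observable.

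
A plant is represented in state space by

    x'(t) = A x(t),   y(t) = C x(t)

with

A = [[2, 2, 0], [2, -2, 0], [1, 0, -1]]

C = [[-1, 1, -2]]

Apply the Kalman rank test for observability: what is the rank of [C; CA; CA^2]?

3

CA = [[-2, -4, 2]]
CA^2 = [[-10, 4, -2]]
Observability matrix O = [C; CA; CA^2] = [[-1, 1, -2], [-2, -4, 2], [-10, 4, -2]]
det(O) = (-1)·((-4)·(-2) - 2·4) - 1·((-2)·(-2) - 2·(-10)) + (-2)·((-2)·4 - (-4)·(-10)) = (-1)·0 - 1·24 + (-2)·(-48) = 72 ≠ 0, so rank(O) = 3.
rank(O) = 3 = n, so the pair (A, C) is completely observable.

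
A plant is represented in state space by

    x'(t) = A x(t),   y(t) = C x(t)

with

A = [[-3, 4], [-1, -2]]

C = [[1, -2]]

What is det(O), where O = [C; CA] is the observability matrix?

6

CA = [[-1, 8]]
Observability matrix O = [C; CA] = [[1, -2], [-1, 8]]
det(O) = 1·8 - (-2)·(-1) = 8 - 2 = 6
Since det(O) ≠ 0, rank(O) = 2 and the system is completely observable.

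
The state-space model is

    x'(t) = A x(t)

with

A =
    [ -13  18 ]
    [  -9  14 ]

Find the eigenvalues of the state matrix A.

-4, 5

det(sI - A) = s^2 - (tr A)s + det A, with tr A = (-13) + 14 = 1 and det A = (-13)·14 - 18·(-9) = -182 - (-162) = -20.
So p(s) = det(sI - A) = s^2 - s - 20.
Factor s^2 - s - 20: two numbers with sum 1 and product -20 are 5 and -4, so s^2 - s - 20 = (s - 5)(s + 4).
Hence p(s) = (s - 5) (s + 4), with roots -4, 5.
At least one eigenvalue has non-negative real part, so the system is not asymptotically stable.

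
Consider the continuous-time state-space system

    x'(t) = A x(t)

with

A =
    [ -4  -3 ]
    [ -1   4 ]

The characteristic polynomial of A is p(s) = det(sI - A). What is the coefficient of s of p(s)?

For a 2×2 matrix, det(sI - A) = s^2 - (tr A)s + det A.
tr A = 0, det A = -19.
So p(s) = s^2 - 19.
The coefficient of s is 0.

0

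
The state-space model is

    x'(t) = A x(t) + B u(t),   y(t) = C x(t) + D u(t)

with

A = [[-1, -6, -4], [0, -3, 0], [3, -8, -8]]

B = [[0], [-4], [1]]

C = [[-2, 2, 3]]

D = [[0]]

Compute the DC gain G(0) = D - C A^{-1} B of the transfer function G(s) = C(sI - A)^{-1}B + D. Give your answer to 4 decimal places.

G(0) = C(-A)^{-1}B + D = -C A^{-1} B + D.
det A = -60, so A^{-1} = (1/-60)·adj(A) = [[-2/5, 4/15, 1/5], [0, -1/3, 0], [-3/20, 13/30, -1/20]]
A^{-1} B = [-13/15, 4/3, -107/60]^T
C A^{-1} B = -19/20
G(0) = D - C A^{-1} B = 0 - (-19/20) = 19/20 ≈ 0.9500

0.9500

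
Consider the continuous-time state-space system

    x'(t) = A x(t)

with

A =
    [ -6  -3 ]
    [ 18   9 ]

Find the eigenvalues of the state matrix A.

det(sI - A) = s^2 - (tr A)s + det A, with tr A = (-6) + 9 = 3 and det A = (-6)·9 - (-3)·18 = -54 - (-54) = 0.
So p(s) = det(sI - A) = s^2 - 3s.
Factor s^2 - 3s: two numbers with sum 3 and product 0 are 3 and 0, so s^2 - 3s = s(s - 3).
Hence p(s) = s (s - 3), with roots 0, 3.
At least one eigenvalue has non-negative real part, so the system is not asymptotically stable.

0, 3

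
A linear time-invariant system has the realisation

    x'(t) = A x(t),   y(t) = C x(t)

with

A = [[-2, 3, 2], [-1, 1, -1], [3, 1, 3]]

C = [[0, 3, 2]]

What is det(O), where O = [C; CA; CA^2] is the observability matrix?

14

CA = [[3, 5, 3]]
CA^2 = [[-2, 17, 10]]
Observability matrix O = [C; CA; CA^2] = [[0, 3, 2], [3, 5, 3], [-2, 17, 10]]
Expanding along the first row, det(O) = 0·(5·10 - 3·17) - 3·(3·10 - 3·(-2)) + 2·(3·17 - 5·(-2)) = 0·(-1) - 3·36 + 2·61 = 14
Since det(O) ≠ 0, rank(O) = 3 and the system is completely observable.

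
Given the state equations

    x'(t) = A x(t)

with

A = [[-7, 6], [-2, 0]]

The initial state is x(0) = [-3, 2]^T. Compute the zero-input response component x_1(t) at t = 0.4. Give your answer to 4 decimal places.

1.4796

det(sI - A) = s^2 - (tr A)s + det A, with tr A = (-7) + 0 = -7 and det A = (-7)·0 - 6·(-2) = 0 - (-12) = 12.
So p(s) = det(sI - A) = s^2 + 7s + 12.
Factor s^2 + 7s + 12: two numbers with sum -7 and product 12 are -3 and -4, so s^2 + 7s + 12 = (s + 3)(s + 4).
Hence p(s) = (s + 3) (s + 4), with roots -4, -3.
The eigenvalues -4, -3 are distinct and real, so A is diagonalisable and x(t) = e^{At} x(0) = V diag(e^{λ_i t}) V^{-1} x(0), where the columns of V are the eigenvectors.
λ = -4: A - (-4)I = [[-3, 6], [-2, 4]]. Row 1 gives (-3)·v1 + 6·v2 = 0, so take v_1 = [2, 1]^T.
λ = -3: A - (-3)I = [[-4, 6], [-2, 3]]. Row 1 gives (-4)·v1 + 6·v2 = 0, so take v_2 = [-3, -2]^T.
V = [v_1 v_2] = [[2, -3], [1, -2]] has det V = -1, so V^{-1} = adj(V)/det V = [[2, -3], [1, -2]].
Modal coordinates z(0) = V^{-1} x(0): 2·(-3) + (-3)·2 = -12; 1·(-3) + (-2)·2 = -7; so z(0) = [-12, -7]^T.
x_1(t) = Σ_i (v_i)_1 · z_i(0) · e^{λ_i t} (row 1 of V times the modal terms).
x_1(0.4) = 2·(-12)·e^{-4·0.4} + (-3)·(-7)·e^{-3·0.4} = (-24)·0.20189652 + 21·0.30119421 = 1.4796.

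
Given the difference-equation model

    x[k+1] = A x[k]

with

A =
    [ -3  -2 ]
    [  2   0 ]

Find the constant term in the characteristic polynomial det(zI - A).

4

For a 2×2 matrix, det(zI - A) = z^2 - (tr A)z + det A.
tr A = -3, det A = 4.
So p(z) = z^2 + 3z + 4.
The constant term is 4.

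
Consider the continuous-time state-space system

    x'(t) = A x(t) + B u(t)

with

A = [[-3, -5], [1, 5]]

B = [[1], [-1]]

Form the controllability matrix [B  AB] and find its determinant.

-2

AB = [[2], [-4]]
Controllability matrix C = [B  AB] = [[1, 2], [-1, -4]]
det(C) = 1·(-4) - 2·(-1) = -4 - (-2) = -2
Since det(C) ≠ 0, rank(C) = 2 and the system is completely controllable.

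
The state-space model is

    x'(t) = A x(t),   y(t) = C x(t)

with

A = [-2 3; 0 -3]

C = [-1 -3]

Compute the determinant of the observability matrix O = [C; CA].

0

CA = [[2, 6]]
Observability matrix O = [C; CA] = [[-1, -3], [2, 6]]
det(O) = (-1)·6 - (-3)·2 = -6 - (-6) = 0
Since det(O) = 0, rank(O) < 2 and the system is not completely observable.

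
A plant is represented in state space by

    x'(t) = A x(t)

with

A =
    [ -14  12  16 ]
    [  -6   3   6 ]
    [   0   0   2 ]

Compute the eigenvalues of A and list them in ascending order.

-6, -5, 2

det(sI - A) = s^3 - (tr A)s^2 + (M11 + M22 + M33)s - det A, where Mii is the 2×2 principal minor of A obtained by deleting row i and column i.
tr A = (-14) + 3 + 2 = -9; M11 = 3·2 - 6·0 = 6 - 0 = 6; M22 = (-14)·2 - 16·0 = -28 - 0 = -28; M33 = (-14)·3 - 12·(-6) = -42 - (-72) = 30; sum of minors = 8.
det A = (-14)·(3·2 - 6·0) - 12·((-6)·2 - 6·0) + 16·((-6)·0 - 3·0) = (-14)·6 - 12·(-12) + 16·0 = 60.
So p(s) = det(sI - A) = s^3 + 9s^2 + 8s - 60.
Rational-root test: any integer root divides -60. Testing small divisors, s = 2 works: p(2) = 8 + 36 + 16 + (-60) = 0, so (s - 2) is a factor.
Dividing, p(s) = (s - 2)(s^2 + 11s + 30).
Factor s^2 + 11s + 30: two numbers with sum -11 and product 30 are -5 and -6, so s^2 + 11s + 30 = (s + 5)(s + 6).
Hence p(s) = (s - 2) (s + 5) (s + 6), with roots -6, -5, 2.
At least one eigenvalue has non-negative real part, so the system is not asymptotically stable.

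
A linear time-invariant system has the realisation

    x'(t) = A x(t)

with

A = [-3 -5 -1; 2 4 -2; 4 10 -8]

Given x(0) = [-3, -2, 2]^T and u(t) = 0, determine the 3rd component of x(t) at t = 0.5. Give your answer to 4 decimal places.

det(sI - A) = s^3 - (tr A)s^2 + (M11 + M22 + M33)s - det A, where Mii is the 2×2 principal minor of A obtained by deleting row i and column i.
tr A = (-3) + 4 + (-8) = -7; M11 = 4·(-8) - (-2)·10 = -32 - (-20) = -12; M22 = (-3)·(-8) - (-1)·4 = 24 - (-4) = 28; M33 = (-3)·4 - (-5)·2 = -12 - (-10) = -2; sum of minors = 14.
det A = (-3)·(4·(-8) - (-2)·10) - (-5)·(2·(-8) - (-2)·4) + (-1)·(2·10 - 4·4) = (-3)·(-12) - (-5)·(-8) + (-1)·4 = -8.
So p(s) = det(sI - A) = s^3 + 7s^2 + 14s + 8.
Rational-root test: any integer root divides 8. Testing small divisors, s = -1 works: p(-1) = -1 + 7 + (-14) + 8 = 0, so (s + 1) is a factor.
Dividing, p(s) = (s + 1)(s^2 + 6s + 8).
Factor s^2 + 6s + 8: two numbers with sum -6 and product 8 are -2 and -4, so s^2 + 6s + 8 = (s + 2)(s + 4).
Hence p(s) = (s + 1) (s + 2) (s + 4), with roots -4, -2, -1.
The eigenvalues -4, -2, -1 are distinct and real, so A is diagonalisable and x(t) = e^{At} x(0) = V diag(e^{λ_i t}) V^{-1} x(0), where the columns of V are the eigenvectors.
λ = -4: A - (-4)I = [[1, -5, -1], [2, 8, -2], [4, 10, -4]]. v must be orthogonal to every row; (row 1) × (row 2) = [18, 0, 18], so take v_1 = [1, 0, 1]^T.
λ = -2: A - (-2)I = [[-1, -5, -1], [2, 6, -2], [4, 10, -6]]. v must be orthogonal to every row; (row 1) × (row 2) = [16, -4, 4], so take v_2 = [4, -1, 1]^T.
λ = -1: A - (-1)I = [[-2, -5, -1], [2, 5, -2], [4, 10, -7]]. v must be orthogonal to every row; (row 1) × (row 2) = [15, -6, 0], so take v_3 = [5, -2, 0]^T.
V = [v_1 v_2 v_3] = [[1, 4, 5], [0, -1, -2], [1, 1, 0]] has det V = -1, so V^{-1} = adj(V)/det V = [[-2, -5, 3], [2, 5, -2], [-1, -3, 1]].
Modal coordinates z(0) = V^{-1} x(0): (-2)·(-3) + (-5)·(-2) + 3·2 = 22; 2·(-3) + 5·(-2) + (-2)·2 = -20; (-1)·(-3) + (-3)·(-2) + 1·2 = 11; so z(0) = [22, -20, 11]^T.
x_3(t) = Σ_i (v_i)_3 · z_i(0) · e^{λ_i t} (row 3 of V times the modal terms).
x_3(0.5) = 1·22·e^{-4·0.5} + 1·(-20)·e^{-2·0.5} + 0·11·e^{-1·0.5} = 22·0.135335 + (-20)·0.367879 + 0·0.606531 = -4.3802.

-4.3802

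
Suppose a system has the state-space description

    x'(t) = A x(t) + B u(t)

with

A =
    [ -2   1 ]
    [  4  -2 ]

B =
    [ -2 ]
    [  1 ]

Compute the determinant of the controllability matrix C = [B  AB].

15

AB = [[5], [-10]]
Controllability matrix C = [B  AB] = [[-2, 5], [1, -10]]
det(C) = (-2)·(-10) - 5·1 = 20 - 5 = 15
Since det(C) ≠ 0, rank(C) = 2 and the system is completely controllable.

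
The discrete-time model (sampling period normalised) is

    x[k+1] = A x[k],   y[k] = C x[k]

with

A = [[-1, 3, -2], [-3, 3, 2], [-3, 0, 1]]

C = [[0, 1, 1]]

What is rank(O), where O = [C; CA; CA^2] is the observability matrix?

CA = [[-6, 3, 3]]
CA^2 = [[-12, -9, 21]]
Observability matrix O = [C; CA; CA^2] = [[0, 1, 1], [-6, 3, 3], [-12, -9, 21]]
det(O) = 0·(3·21 - 3·(-9)) - 1·((-6)·21 - 3·(-12)) + 1·((-6)·(-9) - 3·(-12)) = 0·90 - 1·(-90) + 1·90 = 180 ≠ 0, so rank(O) = 3.
rank(O) = 3 = n, so the pair (A, C) is completely observable.

3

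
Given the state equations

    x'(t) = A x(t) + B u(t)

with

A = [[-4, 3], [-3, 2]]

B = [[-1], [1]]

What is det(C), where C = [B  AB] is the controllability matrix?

AB = [[7], [5]]
Controllability matrix C = [B  AB] = [[-1, 7], [1, 5]]
det(C) = (-1)·5 - 7·1 = -5 - 7 = -12
Since det(C) ≠ 0, rank(C) = 2 and the system is completely controllable.

-12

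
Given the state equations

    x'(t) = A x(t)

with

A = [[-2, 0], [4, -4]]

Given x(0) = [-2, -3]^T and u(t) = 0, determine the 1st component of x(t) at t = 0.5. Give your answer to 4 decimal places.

det(sI - A) = s^2 - (tr A)s + det A, with tr A = (-2) + (-4) = -6 and det A = (-2)·(-4) - 0·4 = 8 - 0 = 8.
So p(s) = det(sI - A) = s^2 + 6s + 8.
Factor s^2 + 6s + 8: two numbers with sum -6 and product 8 are -2 and -4, so s^2 + 6s + 8 = (s + 2)(s + 4).
Hence p(s) = (s + 2) (s + 4), with roots -4, -2.
The eigenvalues -4, -2 are distinct and real, so A is diagonalisable and x(t) = e^{At} x(0) = V diag(e^{λ_i t}) V^{-1} x(0), where the columns of V are the eigenvectors.
λ = -4: A - (-4)I = [[2, 0], [4, 0]]. Row 1 gives 2·v1 + 0·v2 = 0, so take v_1 = [0, 1]^T.
λ = -2: A - (-2)I = [[0, 0], [4, -2]]. Row 2 gives 4·v1 + (-2)·v2 = 0, so take v_2 = [-1, -2]^T.
V = [v_1 v_2] = [[0, -1], [1, -2]] has det V = 1, so V^{-1} = adj(V)/det V = [[-2, 1], [-1, 0]].
Modal coordinates z(0) = V^{-1} x(0): (-2)·(-2) + 1·(-3) = 1; (-1)·(-2) + 0·(-3) = 2; so z(0) = [1, 2]^T.
x_1(t) = Σ_i (v_i)_1 · z_i(0) · e^{λ_i t} (row 1 of V times the modal terms).
x_1(0.5) = 0·1·e^{-4·0.5} + (-1)·2·e^{-2·0.5} = 0·0.135335 + (-2)·0.367879 = -0.7358.

-0.7358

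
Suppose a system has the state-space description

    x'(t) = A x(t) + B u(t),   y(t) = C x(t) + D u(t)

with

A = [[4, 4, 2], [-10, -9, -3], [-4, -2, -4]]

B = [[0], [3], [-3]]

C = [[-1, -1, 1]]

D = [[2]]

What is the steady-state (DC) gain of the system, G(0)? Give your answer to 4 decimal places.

-0.2500

G(0) = C(-A)^{-1}B + D = -C A^{-1} B + D.
det A = -24, so A^{-1} = (1/-24)·adj(A) = [[-5/4, -1/2, -1/4], [7/6, 1/3, 1/3], [2/3, 1/3, -1/6]]
A^{-1} B = [-3/4, 0, 3/2]^T
C A^{-1} B = 9/4
G(0) = D - C A^{-1} B = 2 - (9/4) = -1/4 ≈ -0.2500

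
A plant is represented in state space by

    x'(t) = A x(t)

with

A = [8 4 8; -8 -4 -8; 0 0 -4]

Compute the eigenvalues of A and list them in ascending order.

det(sI - A) = s^3 - (tr A)s^2 + (M11 + M22 + M33)s - det A, where Mii is the 2×2 principal minor of A obtained by deleting row i and column i.
tr A = 8 + (-4) + (-4) = 0; M11 = (-4)·(-4) - (-8)·0 = 16 - 0 = 16; M22 = 8·(-4) - 8·0 = -32 - 0 = -32; M33 = 8·(-4) - 4·(-8) = -32 - (-32) = 0; sum of minors = -16.
det A = 8·((-4)·(-4) - (-8)·0) - 4·((-8)·(-4) - (-8)·0) + 8·((-8)·0 - (-4)·0) = 8·16 - 4·32 + 8·0 = 0.
So p(s) = det(sI - A) = s^3 - 16s.
The constant term is 0, so p(s) = s(s^2 - 16).
Factor s^2 - 16: two numbers with sum 0 and product -16 are 4 and -4, so s^2 - 16 = (s - 4)(s + 4).
Hence p(s) = s (s - 4) (s + 4), with roots -4, 0, 4.
At least one eigenvalue has non-negative real part, so the system is not asymptotically stable.

-4, 0, 4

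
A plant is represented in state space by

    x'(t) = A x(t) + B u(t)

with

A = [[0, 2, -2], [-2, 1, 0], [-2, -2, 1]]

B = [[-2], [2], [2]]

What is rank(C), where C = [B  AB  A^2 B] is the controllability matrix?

AB = [[0], [6], [2]]
A^2B = [[8], [6], [-10]]
Controllability matrix C = [B  AB  A^2B] = [[-2, 0, 8], [2, 6, 6], [2, 2, -10]]
det(C) = (-2)·(6·(-10) - 6·2) - 0·(2·(-10) - 6·2) + 8·(2·2 - 6·2) = (-2)·(-72) - 0·(-32) + 8·(-8) = 80 ≠ 0, so rank(C) = 3.
rank(C) = 3 = n, so the pair (A, B) is completely controllable.

3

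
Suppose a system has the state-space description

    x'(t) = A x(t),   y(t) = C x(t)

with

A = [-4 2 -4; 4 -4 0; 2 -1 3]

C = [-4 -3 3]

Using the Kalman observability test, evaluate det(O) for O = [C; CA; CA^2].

CA = [[10, 1, 25]]
CA^2 = [[14, -9, 35]]
Observability matrix O = [C; CA; CA^2] = [[-4, -3, 3], [10, 1, 25], [14, -9, 35]]
Expanding along the first row, det(O) = (-4)·(1·35 - 25·(-9)) - (-3)·(10·35 - 25·14) + 3·(10·(-9) - 1·14) = (-4)·260 - (-3)·0 + 3·(-104) = -1352
Since det(O) ≠ 0, rank(O) = 3 and the system is completely observable.

-1352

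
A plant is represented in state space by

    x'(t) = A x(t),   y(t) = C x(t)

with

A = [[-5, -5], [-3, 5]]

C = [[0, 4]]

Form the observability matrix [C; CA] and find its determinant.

48

CA = [[-12, 20]]
Observability matrix O = [C; CA] = [[0, 4], [-12, 20]]
det(O) = 0·20 - 4·(-12) = 0 - (-48) = 48
Since det(O) ≠ 0, rank(O) = 2 and the system is completely observable.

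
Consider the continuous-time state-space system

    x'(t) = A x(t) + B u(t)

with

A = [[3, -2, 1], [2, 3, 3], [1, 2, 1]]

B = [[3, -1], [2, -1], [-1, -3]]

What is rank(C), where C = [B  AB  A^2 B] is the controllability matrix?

AB = [[4, -4], [9, -14], [6, -6]]
A^2B = [[0, 10], [53, -68], [28, -38]]
Controllability matrix C = [B  AB  A^2B] = [[3, -1, 4, -4, 0, 10], [2, -1, 9, -14, 53, -68], [-1, -3, 6, -6, 28, -38]]
Take the 3×3 submatrix of C formed by columns 1, 2, 3: [[3, -1, 4], [2, -1, 9], [-1, -3, 6]]. Its determinant is 3·((-1)·6 - 9·(-3)) - (-1)·(2·6 - 9·(-1)) + 4·(2·(-3) - (-1)·(-1)) = 3·21 - (-1)·21 + 4·(-7) = 56 ≠ 0.
So rank(C) ≥ 3; since C has 3 rows, rank(C) = 3.
rank(C) = 3 = n, so the pair (A, B) is completely controllable.

3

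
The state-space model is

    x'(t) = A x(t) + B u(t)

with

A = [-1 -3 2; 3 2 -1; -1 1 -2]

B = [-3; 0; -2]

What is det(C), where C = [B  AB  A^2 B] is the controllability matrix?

-1476

AB = [[-1], [-7], [7]]
A^2B = [[36], [-24], [-20]]
Controllability matrix C = [B  AB  A^2B] = [[-3, -1, 36], [0, -7, -24], [-2, 7, -20]]
Expanding along the first row, det(C) = (-3)·((-7)·(-20) - (-24)·7) - (-1)·(0·(-20) - (-24)·(-2)) + 36·(0·7 - (-7)·(-2)) = (-3)·308 - (-1)·(-48) + 36·(-14) = -1476
Since det(C) ≠ 0, rank(C) = 3 and the system is completely controllable.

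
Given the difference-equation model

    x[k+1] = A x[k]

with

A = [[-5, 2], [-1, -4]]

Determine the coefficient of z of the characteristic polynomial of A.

9

For a 2×2 matrix, det(zI - A) = z^2 - (tr A)z + det A.
tr A = -9, det A = 22.
So p(z) = z^2 + 9z + 22.
The coefficient of z is 9.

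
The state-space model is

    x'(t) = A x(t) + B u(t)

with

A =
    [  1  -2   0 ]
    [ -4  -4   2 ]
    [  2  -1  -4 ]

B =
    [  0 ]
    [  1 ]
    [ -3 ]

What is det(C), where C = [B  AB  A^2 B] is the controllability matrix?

AB = [[-2], [-10], [11]]
A^2B = [[18], [70], [-38]]
Controllability matrix C = [B  AB  A^2B] = [[0, -2, 18], [1, -10, 70], [-3, 11, -38]]
Expanding along the first row, det(C) = 0·((-10)·(-38) - 70·11) - (-2)·(1·(-38) - 70·(-3)) + 18·(1·11 - (-10)·(-3)) = 0·(-390) - (-2)·172 + 18·(-19) = 2
Since det(C) ≠ 0, rank(C) = 3 and the system is completely controllable.

2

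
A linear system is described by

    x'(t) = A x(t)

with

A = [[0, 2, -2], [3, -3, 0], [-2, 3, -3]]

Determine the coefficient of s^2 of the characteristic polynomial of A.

Expand det(sI - A) for the 3×3 matrix.
p(s) = s^3 + 6s^2 - s - 12.
(Check: constant term = det(-A) = (-1)^3 det A = -12; coefficient of s^2 = -tr A = 6.)
The coefficient of s^2 is 6.

6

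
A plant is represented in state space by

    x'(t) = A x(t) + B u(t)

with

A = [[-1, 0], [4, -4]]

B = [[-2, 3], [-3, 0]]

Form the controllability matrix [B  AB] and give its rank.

AB = [[2, -3], [4, 12]]
Controllability matrix C = [B  AB] = [[-2, 3, 2, -3], [-3, 0, 4, 12]]
Take the 2×2 submatrix of C formed by columns 1, 2: [[-2, 3], [-3, 0]]. Its determinant is (-2)·0 - 3·(-3) = 0 - (-9) = 9 ≠ 0.
So rank(C) ≥ 2; since C has 2 rows, rank(C) = 2.
rank(C) = 2 = n, so the pair (A, B) is completely controllable.

2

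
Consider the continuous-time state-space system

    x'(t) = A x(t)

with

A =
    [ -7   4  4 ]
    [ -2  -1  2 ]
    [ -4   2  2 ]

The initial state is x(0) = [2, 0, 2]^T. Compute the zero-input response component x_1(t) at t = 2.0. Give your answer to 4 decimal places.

0.4097

det(sI - A) = s^3 - (tr A)s^2 + (M11 + M22 + M33)s - det A, where Mii is the 2×2 principal minor of A obtained by deleting row i and column i.
tr A = (-7) + (-1) + 2 = -6; M11 = (-1)·2 - 2·2 = -2 - 4 = -6; M22 = (-7)·2 - 4·(-4) = -14 - (-16) = 2; M33 = (-7)·(-1) - 4·(-2) = 7 - (-8) = 15; sum of minors = 11.
det A = (-7)·((-1)·2 - 2·2) - 4·((-2)·2 - 2·(-4)) + 4·((-2)·2 - (-1)·(-4)) = (-7)·(-6) - 4·4 + 4·(-8) = -6.
So p(s) = det(sI - A) = s^3 + 6s^2 + 11s + 6.
Rational-root test: any integer root divides 6. Testing small divisors, s = -1 works: p(-1) = -1 + 6 + (-11) + 6 = 0, so (s + 1) is a factor.
Dividing, p(s) = (s + 1)(s^2 + 5s + 6).
Factor s^2 + 5s + 6: two numbers with sum -5 and product 6 are -2 and -3, so s^2 + 5s + 6 = (s + 2)(s + 3).
Hence p(s) = (s + 1) (s + 2) (s + 3), with roots -3, -2, -1.
The eigenvalues -3, -2, -1 are distinct and real, so A is diagonalisable and x(t) = e^{At} x(0) = V diag(e^{λ_i t}) V^{-1} x(0), where the columns of V are the eigenvectors.
λ = -3: A - (-3)I = [[-4, 4, 4], [-2, 2, 2], [-4, 2, 5]]. v must be orthogonal to every row; (row 1) × (row 3) = [12, 4, 8], so take v_1 = [3, 1, 2]^T.
λ = -2: A - (-2)I = [[-5, 4, 4], [-2, 1, 2], [-4, 2, 4]]. v must be orthogonal to every row; (row 1) × (row 2) = [4, 2, 3], so take v_2 = [4, 2, 3]^T.
λ = -1: A - (-1)I = [[-6, 4, 4], [-2, 0, 2], [-4, 2, 3]]. v must be orthogonal to every row; (row 1) × (row 2) = [8, 4, 8], so take v_3 = [2, 1, 2]^T.
V = [v_1 v_2 v_3] = [[3, 4, 2], [1, 2, 1], [2, 3, 2]] has det V = 1, so V^{-1} = adj(V)/det V = [[1, -2, 0], [0, 2, -1], [-1, -1, 2]].
Modal coordinates z(0) = V^{-1} x(0): 1·2 + (-2)·0 + 0·2 = 2; 0·2 + 2·0 + (-1)·2 = -2; (-1)·2 + (-1)·0 + 2·2 = 2; so z(0) = [2, -2, 2]^T.
x_1(t) = Σ_i (v_i)_1 · z_i(0) · e^{λ_i t} (row 1 of V times the modal terms).
x_1(2.0) = 3·2·e^{-3·2.0} + 4·(-2)·e^{-2·2.0} + 2·2·e^{-1·2.0} = 6·0.002479 + (-8)·0.018316 + 4·0.135335 = 0.4097.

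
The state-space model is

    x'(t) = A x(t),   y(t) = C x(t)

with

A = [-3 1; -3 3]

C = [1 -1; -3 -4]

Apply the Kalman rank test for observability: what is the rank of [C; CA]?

CA = [[0, -2], [21, -15]]
Observability matrix O = [C; CA] = [[1, -1], [-3, -4], [0, -2], [21, -15]]
Take the 2×2 submatrix of O formed by rows 1, 2: [[1, -1], [-3, -4]]. Its determinant is 1·(-4) - (-1)·(-3) = -4 - 3 = -7 ≠ 0.
So rank(O) ≥ 2; since O has 2 columns, rank(O) = 2.
rank(O) = 2 = n, so the pair (A, C) is completely observable.

2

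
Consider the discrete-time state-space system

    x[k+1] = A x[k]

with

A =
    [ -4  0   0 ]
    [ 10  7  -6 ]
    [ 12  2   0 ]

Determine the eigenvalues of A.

det(zI - A) = z^3 - (tr A)z^2 + (M11 + M22 + M33)z - det A, where Mii is the 2×2 principal minor of A obtained by deleting row i and column i.
tr A = (-4) + 7 + 0 = 3; M11 = 7·0 - (-6)·2 = 0 - (-12) = 12; M22 = (-4)·0 - 0·12 = 0 - 0 = 0; M33 = (-4)·7 - 0·10 = -28 - 0 = -28; sum of minors = -16.
det A = (-4)·(7·0 - (-6)·2) - 0·(10·0 - (-6)·12) + 0·(10·2 - 7·12) = (-4)·12 - 0·72 + 0·(-64) = -48.
So p(z) = det(zI - A) = z^3 - 3z^2 - 16z + 48.
Rational-root test: any integer root divides 48. Testing small divisors, z = 3 works: p(3) = 27 + (-27) + (-48) + 48 = 0, so (z - 3) is a factor.
Dividing, p(z) = (z - 3)(z^2 - 16).
Factor z^2 - 16: two numbers with sum 0 and product -16 are 4 and -4, so z^2 - 16 = (z - 4)(z + 4).
Hence p(z) = (z - 4) (z - 3) (z + 4), with roots -4, 3, 4.

-4, 3, 4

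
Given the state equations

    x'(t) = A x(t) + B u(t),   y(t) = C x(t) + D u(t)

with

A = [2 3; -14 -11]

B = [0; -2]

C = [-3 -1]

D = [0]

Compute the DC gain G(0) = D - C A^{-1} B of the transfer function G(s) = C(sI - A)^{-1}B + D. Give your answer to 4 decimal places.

0.7000

G(0) = C(-A)^{-1}B + D = -C A^{-1} B + D.
det A = 20, so A^{-1} = (1/20)·adj(A) = [[-11/20, -3/20], [7/10, 1/10]]
A^{-1} B = [3/10, -1/5]^T
C A^{-1} B = -7/10
G(0) = D - C A^{-1} B = 0 - (-7/10) = 7/10 ≈ 0.7000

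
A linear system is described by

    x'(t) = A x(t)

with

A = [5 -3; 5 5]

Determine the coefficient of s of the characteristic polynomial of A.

-10

For a 2×2 matrix, det(sI - A) = s^2 - (tr A)s + det A.
tr A = 10, det A = 40.
So p(s) = s^2 - 10s + 40.
The coefficient of s is -10.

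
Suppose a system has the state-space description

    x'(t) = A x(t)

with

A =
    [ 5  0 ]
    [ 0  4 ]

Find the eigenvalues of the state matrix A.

det(sI - A) = s^2 - (tr A)s + det A, with tr A = 5 + 4 = 9 and det A = 5·4 - 0·0 = 20 - 0 = 20.
So p(s) = det(sI - A) = s^2 - 9s + 20.
Factor s^2 - 9s + 20: two numbers with sum 9 and product 20 are 5 and 4, so s^2 - 9s + 20 = (s - 5)(s - 4).
Hence p(s) = (s - 5) (s - 4), with roots 4, 5.
At least one eigenvalue has non-negative real part, so the system is not asymptotically stable.

4, 5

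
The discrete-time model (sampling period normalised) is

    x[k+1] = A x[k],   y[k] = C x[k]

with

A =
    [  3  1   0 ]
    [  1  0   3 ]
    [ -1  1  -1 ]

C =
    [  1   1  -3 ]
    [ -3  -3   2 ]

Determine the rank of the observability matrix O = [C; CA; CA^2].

3

CA = [[7, -2, 6], [-14, -1, -11]]
CA^2 = [[13, 13, -12], [-32, -25, 8]]
Observability matrix O = [C; CA; CA^2] = [[1, 1, -3], [-3, -3, 2], [7, -2, 6], [-14, -1, -11], [13, 13, -12], [-32, -25, 8]]
Take the 3×3 submatrix of O formed by rows 1, 2, 3: [[1, 1, -3], [-3, -3, 2], [7, -2, 6]]. Its determinant is 1·((-3)·6 - 2·(-2)) - 1·((-3)·6 - 2·7) + (-3)·((-3)·(-2) - (-3)·7) = 1·(-14) - 1·(-32) + (-3)·27 = -63 ≠ 0.
So rank(O) ≥ 3; since O has 3 columns, rank(O) = 3.
rank(O) = 3 = n, so the pair (A, C) is completely observable.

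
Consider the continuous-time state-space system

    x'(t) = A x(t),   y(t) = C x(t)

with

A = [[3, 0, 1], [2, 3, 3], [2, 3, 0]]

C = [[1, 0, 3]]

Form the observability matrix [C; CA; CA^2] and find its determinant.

CA = [[9, 9, 1]]
CA^2 = [[47, 30, 36]]
Observability matrix O = [C; CA; CA^2] = [[1, 0, 3], [9, 9, 1], [47, 30, 36]]
Expanding along the first row, det(O) = 1·(9·36 - 1·30) - 0·(9·36 - 1·47) + 3·(9·30 - 9·47) = 1·294 - 0·277 + 3·(-153) = -165
Since det(O) ≠ 0, rank(O) = 3 and the system is completely observable.

-165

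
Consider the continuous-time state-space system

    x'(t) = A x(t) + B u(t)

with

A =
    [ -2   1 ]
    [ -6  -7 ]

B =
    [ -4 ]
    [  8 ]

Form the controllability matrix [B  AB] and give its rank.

AB = [[16], [-32]]
Controllability matrix C = [B  AB] = [[-4, 16], [8, -32]]
Every column of C is a scalar multiple of column 1 = [-4, 8] (multipliers 1, -4), so the columns span a one-dimensional space.
C ≠ 0, hence rank(C) = 1.
rank(C) = 1 < n = 2, so the pair (A, B) is not completely controllable.

1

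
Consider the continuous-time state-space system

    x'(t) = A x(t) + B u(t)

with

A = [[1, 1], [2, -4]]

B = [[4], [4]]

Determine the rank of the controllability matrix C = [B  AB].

2

AB = [[8], [-8]]
Controllability matrix C = [B  AB] = [[4, 8], [4, -8]]
det(C) = 4·(-8) - 8·4 = -32 - 32 = -64 ≠ 0, so rank(C) = 2.
rank(C) = 2 = n, so the pair (A, B) is completely controllable.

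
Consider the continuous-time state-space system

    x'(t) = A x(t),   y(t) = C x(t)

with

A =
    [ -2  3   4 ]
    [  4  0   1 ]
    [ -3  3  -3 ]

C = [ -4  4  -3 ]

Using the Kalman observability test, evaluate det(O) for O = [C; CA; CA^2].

CA = [[33, -21, -3]]
CA^2 = [[-141, 90, 120]]
Observability matrix O = [C; CA; CA^2] = [[-4, 4, -3], [33, -21, -3], [-141, 90, 120]]
Expanding along the first row, det(O) = (-4)·((-21)·120 - (-3)·90) - 4·(33·120 - (-3)·(-141)) + (-3)·(33·90 - (-21)·(-141)) = (-4)·(-2250) - 4·3537 + (-3)·9 = -5175
Since det(O) ≠ 0, rank(O) = 3 and the system is completely observable.

-5175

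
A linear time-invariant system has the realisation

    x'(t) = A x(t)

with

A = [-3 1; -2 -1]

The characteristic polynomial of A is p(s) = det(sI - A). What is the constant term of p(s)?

5

For a 2×2 matrix, det(sI - A) = s^2 - (tr A)s + det A.
tr A = -4, det A = 5.
So p(s) = s^2 + 4s + 5.
The constant term is 5.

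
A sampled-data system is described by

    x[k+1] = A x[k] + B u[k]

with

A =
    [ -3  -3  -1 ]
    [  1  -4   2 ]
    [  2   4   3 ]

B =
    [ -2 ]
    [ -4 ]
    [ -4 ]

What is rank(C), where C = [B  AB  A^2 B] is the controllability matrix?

2

AB = [[22], [6], [-32]]
A^2B = [[-52], [-66], [-28]]
Controllability matrix C = [B  AB  A^2B] = [[-2, 22, -52], [-4, 6, -66], [-4, -32, -28]]
The rows r1, r2, r3 of C are linearly dependent: 2·r1 - 2·r2 + r3 = 0 (check each entry), so rank(C) ≤ 2.
The 2×2 minor from rows 1, 2, columns 1, 2 is (-2)·6 - 22·(-4) = -12 - (-88) = 76 ≠ 0, so rank(C) = 2.
rank(C) = 2 < n = 3, so the pair (A, B) is not completely controllable.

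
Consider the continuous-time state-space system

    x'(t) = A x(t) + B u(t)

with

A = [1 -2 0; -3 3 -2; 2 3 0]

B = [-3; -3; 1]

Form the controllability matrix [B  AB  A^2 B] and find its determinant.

AB = [[3], [-2], [-15]]
A^2B = [[7], [15], [0]]
Controllability matrix C = [B  AB  A^2B] = [[-3, 3, 7], [-3, -2, 15], [1, -15, 0]]
Expanding along the first row, det(C) = (-3)·((-2)·0 - 15·(-15)) - 3·((-3)·0 - 15·1) + 7·((-3)·(-15) - (-2)·1) = (-3)·225 - 3·(-15) + 7·47 = -301
Since det(C) ≠ 0, rank(C) = 3 and the system is completely controllable.

-301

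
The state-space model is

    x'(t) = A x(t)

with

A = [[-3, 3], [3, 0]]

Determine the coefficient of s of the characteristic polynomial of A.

For a 2×2 matrix, det(sI - A) = s^2 - (tr A)s + det A.
tr A = -3, det A = -9.
So p(s) = s^2 + 3s - 9.
The coefficient of s is 3.

3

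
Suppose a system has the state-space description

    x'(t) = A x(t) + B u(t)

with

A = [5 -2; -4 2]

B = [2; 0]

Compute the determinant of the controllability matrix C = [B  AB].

AB = [[10], [-8]]
Controllability matrix C = [B  AB] = [[2, 10], [0, -8]]
det(C) = 2·(-8) - 10·0 = -16 - 0 = -16
Since det(C) ≠ 0, rank(C) = 2 and the system is completely controllable.

-16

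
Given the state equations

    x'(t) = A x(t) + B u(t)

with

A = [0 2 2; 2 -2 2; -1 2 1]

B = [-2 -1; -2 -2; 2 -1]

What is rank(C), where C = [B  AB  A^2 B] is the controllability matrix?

AB = [[0, -6], [4, 0], [0, -4]]
A^2B = [[8, -8], [-8, -20], [8, 2]]
Controllability matrix C = [B  AB  A^2B] = [[-2, -1, 0, -6, 8, -8], [-2, -2, 4, 0, -8, -20], [2, -1, 0, -4, 8, 2]]
Take the 3×3 submatrix of C formed by columns 1, 2, 3: [[-2, -1, 0], [-2, -2, 4], [2, -1, 0]]. Its determinant is (-2)·((-2)·0 - 4·(-1)) - (-1)·((-2)·0 - 4·2) + 0·((-2)·(-1) - (-2)·2) = (-2)·4 - (-1)·(-8) + 0·6 = -16 ≠ 0.
So rank(C) ≥ 3; since C has 3 rows, rank(C) = 3.
rank(C) = 3 = n, so the pair (A, B) is completely controllable.

3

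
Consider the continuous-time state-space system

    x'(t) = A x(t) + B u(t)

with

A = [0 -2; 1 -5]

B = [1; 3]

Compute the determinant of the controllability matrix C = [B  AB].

AB = [[-6], [-14]]
Controllability matrix C = [B  AB] = [[1, -6], [3, -14]]
det(C) = 1·(-14) - (-6)·3 = -14 - (-18) = 4
Since det(C) ≠ 0, rank(C) = 2 and the system is completely controllable.

4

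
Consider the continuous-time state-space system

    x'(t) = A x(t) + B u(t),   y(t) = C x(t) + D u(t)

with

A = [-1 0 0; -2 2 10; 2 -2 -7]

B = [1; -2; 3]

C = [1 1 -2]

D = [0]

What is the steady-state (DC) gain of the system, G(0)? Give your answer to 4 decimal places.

G(0) = C(-A)^{-1}B + D = -C A^{-1} B + D.
det A = -6, so A^{-1} = (1/-6)·adj(A) = [[-1, 0, 0], [-1, -7/6, -5/3], [0, 1/3, 1/3]]
A^{-1} B = [-1, -11/3, 1/3]^T
C A^{-1} B = -16/3
G(0) = D - C A^{-1} B = 0 - (-16/3) = 16/3 ≈ 5.3333

5.3333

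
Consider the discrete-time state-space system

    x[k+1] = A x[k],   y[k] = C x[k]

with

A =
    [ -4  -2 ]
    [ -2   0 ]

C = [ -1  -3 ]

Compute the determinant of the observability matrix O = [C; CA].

28

CA = [[10, 2]]
Observability matrix O = [C; CA] = [[-1, -3], [10, 2]]
det(O) = (-1)·2 - (-3)·10 = -2 - (-30) = 28
Since det(O) ≠ 0, rank(O) = 2 and the system is completely observable.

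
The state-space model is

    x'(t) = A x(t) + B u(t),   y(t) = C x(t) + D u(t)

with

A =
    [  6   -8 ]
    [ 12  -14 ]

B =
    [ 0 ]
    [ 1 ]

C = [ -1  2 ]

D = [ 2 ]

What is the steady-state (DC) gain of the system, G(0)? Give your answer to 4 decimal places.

1.6667

G(0) = C(-A)^{-1}B + D = -C A^{-1} B + D.
det A = 12, so A^{-1} = (1/12)·adj(A) = [[-7/6, 2/3], [-1, 1/2]]
A^{-1} B = [2/3, 1/2]^T
C A^{-1} B = 1/3
G(0) = D - C A^{-1} B = 2 - (1/3) = 5/3 ≈ 1.6667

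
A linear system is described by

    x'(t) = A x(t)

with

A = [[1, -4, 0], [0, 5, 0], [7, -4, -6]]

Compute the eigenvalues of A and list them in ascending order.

-6, 1, 5

det(sI - A) = s^3 - (tr A)s^2 + (M11 + M22 + M33)s - det A, where Mii is the 2×2 principal minor of A obtained by deleting row i and column i.
tr A = 1 + 5 + (-6) = 0; M11 = 5·(-6) - 0·(-4) = -30 - 0 = -30; M22 = 1·(-6) - 0·7 = -6 - 0 = -6; M33 = 1·5 - (-4)·0 = 5 - 0 = 5; sum of minors = -31.
det A = 1·(5·(-6) - 0·(-4)) - (-4)·(0·(-6) - 0·7) + 0·(0·(-4) - 5·7) = 1·(-30) - (-4)·0 + 0·(-35) = -30.
So p(s) = det(sI - A) = s^3 - 31s + 30.
Rational-root test: any integer root divides 30. Testing small divisors, s = 1 works: p(1) = 1 + 0 + (-31) + 30 = 0, so (s - 1) is a factor.
Dividing, p(s) = (s - 1)(s^2 + s - 30).
Factor s^2 + s - 30: two numbers with sum -1 and product -30 are 5 and -6, so s^2 + s - 30 = (s - 5)(s + 6).
Hence p(s) = (s - 5) (s - 1) (s + 6), with roots -6, 1, 5.
At least one eigenvalue has non-negative real part, so the system is not asymptotically stable.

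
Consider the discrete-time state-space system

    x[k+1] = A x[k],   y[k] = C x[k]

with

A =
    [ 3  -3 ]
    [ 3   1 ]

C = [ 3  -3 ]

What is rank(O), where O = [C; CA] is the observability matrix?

2

CA = [[0, -12]]
Observability matrix O = [C; CA] = [[3, -3], [0, -12]]
det(O) = 3·(-12) - (-3)·0 = -36 - 0 = -36 ≠ 0, so rank(O) = 2.
rank(O) = 2 = n, so the pair (A, C) is completely observable.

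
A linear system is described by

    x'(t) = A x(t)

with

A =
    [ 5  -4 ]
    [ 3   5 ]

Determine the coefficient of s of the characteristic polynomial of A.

For a 2×2 matrix, det(sI - A) = s^2 - (tr A)s + det A.
tr A = 10, det A = 37.
So p(s) = s^2 - 10s + 37.
The coefficient of s is -10.

-10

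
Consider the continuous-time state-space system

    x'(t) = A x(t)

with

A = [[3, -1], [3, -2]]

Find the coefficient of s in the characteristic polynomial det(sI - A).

For a 2×2 matrix, det(sI - A) = s^2 - (tr A)s + det A.
tr A = 1, det A = -3.
So p(s) = s^2 - s - 3.
The coefficient of s is -1.

-1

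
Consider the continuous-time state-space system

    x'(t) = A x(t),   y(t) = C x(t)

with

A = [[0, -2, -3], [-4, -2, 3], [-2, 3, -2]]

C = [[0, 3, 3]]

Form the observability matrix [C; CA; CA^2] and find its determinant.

CA = [[-18, 3, 3]]
CA^2 = [[-18, 39, 57]]
Observability matrix O = [C; CA; CA^2] = [[0, 3, 3], [-18, 3, 3], [-18, 39, 57]]
Expanding along the first row, det(O) = 0·(3·57 - 3·39) - 3·((-18)·57 - 3·(-18)) + 3·((-18)·39 - 3·(-18)) = 0·54 - 3·(-972) + 3·(-648) = 972
Since det(O) ≠ 0, rank(O) = 3 and the system is completely observable.

972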